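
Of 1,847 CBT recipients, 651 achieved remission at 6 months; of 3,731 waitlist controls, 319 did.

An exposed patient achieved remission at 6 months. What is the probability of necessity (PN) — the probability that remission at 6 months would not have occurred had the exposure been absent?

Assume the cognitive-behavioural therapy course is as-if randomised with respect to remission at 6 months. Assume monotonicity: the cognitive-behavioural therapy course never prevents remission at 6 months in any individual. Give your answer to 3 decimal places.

PN ≈ 0.757

p₁ = P(outcome | exposed) = 651/1847 = 0.35246
p₀ = P(outcome | unexposed) = 319/3731 = 0.0855
Under exogeneity and monotonicity, PN = (p₁ − p₀) / p₁.
PN = (0.35246 − 0.0855) / 0.35246 = 0.26696 / 0.35246 ≈ 0.7574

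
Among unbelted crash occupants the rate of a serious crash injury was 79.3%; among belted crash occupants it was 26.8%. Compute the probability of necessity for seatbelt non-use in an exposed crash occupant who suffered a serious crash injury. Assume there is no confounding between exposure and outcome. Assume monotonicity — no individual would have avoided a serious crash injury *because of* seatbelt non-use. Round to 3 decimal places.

PN ≈ 0.662

p₁ = 0.793, p₀ = 0.268.
Under exogeneity and monotonicity, PN = (p₁ − p₀) / p₁.
PN = (0.793 − 0.268) / 0.793 = 0.525 / 0.793 ≈ 0.6620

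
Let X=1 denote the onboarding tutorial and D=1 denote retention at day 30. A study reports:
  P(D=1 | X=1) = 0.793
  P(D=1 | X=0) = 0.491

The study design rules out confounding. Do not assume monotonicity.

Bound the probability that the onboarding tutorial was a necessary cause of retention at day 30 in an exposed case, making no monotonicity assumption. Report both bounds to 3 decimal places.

0.381 ≤ PN ≤ 0.642

Let p₁ = 0.793, p₀ = 0.491.
Under exogeneity alone the bounds on PN are max{0,(p₁−p₀)/p₁} ≤ PN ≤ min{1,(1−p₀)/p₁}.
  lower = (p₁ − p₀)/p₁ = 0.302 / 0.793 ≈ 0.3808
  upper = min{1, (1 − p₀)/p₁} = 0.509 / 0.793 ≈ 0.6419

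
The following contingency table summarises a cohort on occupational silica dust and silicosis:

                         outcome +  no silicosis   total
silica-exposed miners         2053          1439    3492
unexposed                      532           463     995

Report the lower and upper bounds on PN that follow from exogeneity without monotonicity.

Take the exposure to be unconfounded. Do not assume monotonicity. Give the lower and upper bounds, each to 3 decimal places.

0.091 ≤ PN ≤ 0.791

p₁ = P(outcome | exposed) = 2053/3492 = 0.58792
p₀ = P(outcome | unexposed) = 532/995 = 0.53467
Under exogeneity alone the bounds on PN are max{0,(p₁−p₀)/p₁} ≤ PN ≤ min{1,(1−p₀)/p₁}.
  lower = (p₁ − p₀)/p₁ = 0.053242 / 0.58792 ≈ 0.0906
  upper = min{1, (1 − p₀)/p₁} = 0.46533 / 0.58792 ≈ 0.7915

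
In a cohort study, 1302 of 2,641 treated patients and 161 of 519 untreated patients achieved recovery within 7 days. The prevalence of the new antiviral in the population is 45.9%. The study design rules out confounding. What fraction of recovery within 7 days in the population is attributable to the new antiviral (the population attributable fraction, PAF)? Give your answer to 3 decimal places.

PAF ≈ 0.213

p₁ = P(outcome | exposed) = 1302/2641 = 0.493
p₀ = P(outcome | unexposed) = 161/519 = 0.31021
Overall risk P(Y=1) = π·p₁ + (1−π)·p₀ = 0.459×0.493 + 0.541×0.31021 = 0.39411.
Under exogeneity, PAF = [P(Y=1) − p₀] / P(Y=1).
PAF = (0.39411 − 0.31021) / 0.39411 ≈ 0.2129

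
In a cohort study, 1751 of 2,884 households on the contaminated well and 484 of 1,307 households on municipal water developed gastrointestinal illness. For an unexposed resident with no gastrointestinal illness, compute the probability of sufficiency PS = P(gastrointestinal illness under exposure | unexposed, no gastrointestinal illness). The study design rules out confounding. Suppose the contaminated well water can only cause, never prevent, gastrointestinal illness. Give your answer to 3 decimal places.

p₁ = P(outcome | exposed) = 1751/2884 = 0.60714
p₀ = P(outcome | unexposed) = 484/1307 = 0.37031
Under exogeneity and monotonicity, PS = (p₁ − p₀) / (1 − p₀).
PS = (0.60714 − 0.37031) / (1 − 0.37031) = 0.23683 / 0.62969 ≈ 0.3761

PS ≈ 0.376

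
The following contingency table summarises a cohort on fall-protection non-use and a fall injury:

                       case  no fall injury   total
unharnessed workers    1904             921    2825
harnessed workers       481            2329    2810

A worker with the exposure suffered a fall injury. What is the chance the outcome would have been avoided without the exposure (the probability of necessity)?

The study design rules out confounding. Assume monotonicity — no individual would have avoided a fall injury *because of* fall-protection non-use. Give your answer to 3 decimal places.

PN ≈ 0.746

p₁ = P(outcome | exposed) = 1904/2825 = 0.67398
p₀ = P(outcome | unexposed) = 481/2810 = 0.17117
Under exogeneity and monotonicity, PN = (p₁ − p₀)/p₁.
PN = (0.67398 − 0.17117) / 0.67398 ≈ 0.7460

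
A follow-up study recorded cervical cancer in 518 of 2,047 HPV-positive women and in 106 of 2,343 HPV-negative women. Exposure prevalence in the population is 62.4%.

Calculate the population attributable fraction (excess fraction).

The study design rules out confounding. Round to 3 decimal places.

PAF ≈ 0.741

p₁ = P(outcome | exposed) = 518/2047 = 0.25305
p₀ = P(outcome | unexposed) = 106/2343 = 0.045241
Overall risk P(Y=1) = π·p₁ + (1−π)·p₀ = 0.624×0.25305 + 0.376×0.045241 = 0.17492.
Under exogeneity, PAF = [P(Y=1) − p₀] / P(Y=1).
PAF = (0.17492 − 0.045241) / 0.17492 ≈ 0.7414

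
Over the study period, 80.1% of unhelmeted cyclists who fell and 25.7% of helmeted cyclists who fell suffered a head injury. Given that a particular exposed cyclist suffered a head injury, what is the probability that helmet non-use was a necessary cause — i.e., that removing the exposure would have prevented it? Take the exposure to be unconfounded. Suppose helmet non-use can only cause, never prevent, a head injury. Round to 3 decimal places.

PN ≈ 0.679

p₁ = 0.801, p₀ = 0.257.
Under exogeneity and monotonicity, PN = (p₁ − p₀) / p₁.
PN = (0.801 − 0.257) / 0.801 = 0.544 / 0.801 ≈ 0.6792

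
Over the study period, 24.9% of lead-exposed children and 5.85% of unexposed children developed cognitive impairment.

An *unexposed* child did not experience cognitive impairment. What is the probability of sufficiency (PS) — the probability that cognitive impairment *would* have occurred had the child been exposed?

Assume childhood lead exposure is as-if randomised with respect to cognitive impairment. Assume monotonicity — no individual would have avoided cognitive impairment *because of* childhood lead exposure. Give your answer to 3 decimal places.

PS ≈ 0.202

p₁ = 0.249, p₀ = 0.0585.
Under exogeneity and monotonicity, PS = (p₁ − p₀) / (1 − p₀).
PS = (0.249 − 0.0585) / (1 − 0.0585) = 0.1905 / 0.9415 ≈ 0.2023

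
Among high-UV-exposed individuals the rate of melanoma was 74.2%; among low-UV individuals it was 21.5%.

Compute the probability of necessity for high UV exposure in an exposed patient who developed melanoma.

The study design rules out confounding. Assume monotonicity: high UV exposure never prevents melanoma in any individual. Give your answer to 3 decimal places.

p₁ = 0.742, p₀ = 0.215.
Under exogeneity and monotonicity, PN = (p₁ − p₀) / p₁.
PN = (0.742 − 0.215) / 0.742 = 0.527 / 0.742 ≈ 0.7102

PN ≈ 0.710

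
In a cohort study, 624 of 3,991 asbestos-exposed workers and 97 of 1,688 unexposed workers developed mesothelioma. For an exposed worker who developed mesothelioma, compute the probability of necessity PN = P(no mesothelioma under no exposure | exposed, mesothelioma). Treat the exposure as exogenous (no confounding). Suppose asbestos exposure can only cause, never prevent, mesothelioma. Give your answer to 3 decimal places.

PN ≈ 0.632

p₁ = P(outcome | exposed) = 624/3991 = 0.15635
p₀ = P(outcome | unexposed) = 97/1688 = 0.057464
Under exogeneity and monotonicity, PN = (p₁ − p₀) / p₁.
PN = (0.15635 − 0.057464) / 0.15635 = 0.098887 / 0.15635 ≈ 0.6325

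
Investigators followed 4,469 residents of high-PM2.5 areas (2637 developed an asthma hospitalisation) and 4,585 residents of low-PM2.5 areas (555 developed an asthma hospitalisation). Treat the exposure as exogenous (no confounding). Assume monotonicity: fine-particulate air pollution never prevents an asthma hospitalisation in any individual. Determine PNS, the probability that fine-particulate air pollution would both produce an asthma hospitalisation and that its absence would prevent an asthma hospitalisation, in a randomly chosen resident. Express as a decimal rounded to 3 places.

PNS ≈ 0.469

p₁ = P(outcome | exposed) = 2637/4469 = 0.59006
p₀ = P(outcome | unexposed) = 555/4585 = 0.12105
Under exogeneity and monotonicity, PNS = p₁ − p₀.
PNS = 0.59006 − 0.12105 = 0.46902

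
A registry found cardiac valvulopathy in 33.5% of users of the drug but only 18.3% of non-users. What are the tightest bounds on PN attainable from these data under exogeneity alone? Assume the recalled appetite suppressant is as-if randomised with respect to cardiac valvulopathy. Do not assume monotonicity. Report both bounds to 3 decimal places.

0.454 ≤ PN ≤ 1.000

p₁ = 0.335, p₀ = 0.183.
Under exogeneity alone the bounds on PN are max{0,(p₁−p₀)/p₁} ≤ PN ≤ min{1,(1−p₀)/p₁}.
  lower = (p₁ − p₀)/p₁ = 0.152 / 0.335 ≈ 0.4537
  upper = min{1, (1 − p₀)/p₁} = 0.817 / 0.335 ≈ 2.4388 → capped at 1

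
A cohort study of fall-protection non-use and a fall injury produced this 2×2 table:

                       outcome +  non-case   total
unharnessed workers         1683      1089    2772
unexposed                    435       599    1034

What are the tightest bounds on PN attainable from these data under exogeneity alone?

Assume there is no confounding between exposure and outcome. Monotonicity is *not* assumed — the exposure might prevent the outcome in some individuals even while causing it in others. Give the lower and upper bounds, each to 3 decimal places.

0.307 ≤ PN ≤ 0.954

p₁ = P(outcome | exposed) = 1683/2772 = 0.60714
p₀ = P(outcome | unexposed) = 435/1034 = 0.4207
Under exogeneity alone the bounds on PN are max{0,(p₁−p₀)/p₁} ≤ PN ≤ min{1,(1−p₀)/p₁}.
  lower = (p₁ − p₀)/p₁ = 0.18645 / 0.60714 ≈ 0.3071
  upper = min{1, (1 − p₀)/p₁} = 0.5793 / 0.60714 ≈ 0.9541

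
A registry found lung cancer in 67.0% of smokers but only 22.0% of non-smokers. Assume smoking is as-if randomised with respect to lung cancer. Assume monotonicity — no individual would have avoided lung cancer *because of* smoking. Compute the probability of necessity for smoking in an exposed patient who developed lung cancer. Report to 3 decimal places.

p₁ = 0.67, p₀ = 0.22.
Under exogeneity and monotonicity, PN = (p₁ − p₀) / p₁.
PN = (0.67 − 0.22) / 0.67 = 0.45 / 0.67 ≈ 0.6716

PN ≈ 0.672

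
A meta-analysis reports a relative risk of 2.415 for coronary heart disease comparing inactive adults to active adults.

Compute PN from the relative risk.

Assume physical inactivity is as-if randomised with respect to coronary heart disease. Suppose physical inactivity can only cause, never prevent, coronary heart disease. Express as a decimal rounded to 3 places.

Under exogeneity and monotonicity, PN = (RR − 1) / RR = 1 − 1/RR.
PN = (2.415 − 1) / 2.415 = 1.415 / 2.415 ≈ 0.5859

PN ≈ 0.586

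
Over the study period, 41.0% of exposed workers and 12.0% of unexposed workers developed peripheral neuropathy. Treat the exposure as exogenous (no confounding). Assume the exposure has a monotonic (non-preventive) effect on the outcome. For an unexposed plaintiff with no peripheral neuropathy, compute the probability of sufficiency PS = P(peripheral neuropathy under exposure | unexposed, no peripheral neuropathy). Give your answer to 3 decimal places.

PS ≈ 0.330

p₁ = 0.41, p₀ = 0.12.
Under exogeneity and monotonicity, PS = (p₁ − p₀) / (1 − p₀).
PS = (0.41 − 0.12) / (1 − 0.12) = 0.29 / 0.88 ≈ 0.3295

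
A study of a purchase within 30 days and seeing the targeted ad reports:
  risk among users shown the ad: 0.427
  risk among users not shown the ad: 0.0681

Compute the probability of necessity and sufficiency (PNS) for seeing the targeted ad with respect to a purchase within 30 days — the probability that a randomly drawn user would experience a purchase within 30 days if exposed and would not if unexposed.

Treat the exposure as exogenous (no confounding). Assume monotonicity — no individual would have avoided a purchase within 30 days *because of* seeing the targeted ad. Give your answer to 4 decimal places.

Let p₁ = 0.427, p₀ = 0.0681.
Under exogeneity and monotonicity, PNS = p₁ − p₀.
PNS = 0.427 − 0.0681 = 0.3589

PNS ≈ 0.3589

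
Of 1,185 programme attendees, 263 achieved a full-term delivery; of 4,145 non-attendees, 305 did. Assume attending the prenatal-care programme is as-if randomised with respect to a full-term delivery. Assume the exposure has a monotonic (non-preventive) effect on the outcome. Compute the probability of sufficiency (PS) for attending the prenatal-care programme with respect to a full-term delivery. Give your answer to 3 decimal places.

p₁ = P(outcome | exposed) = 263/1185 = 0.22194
p₀ = P(outcome | unexposed) = 305/4145 = 0.073583
Under exogeneity and monotonicity, PS = (p₁ − p₀) / (1 − p₀).
PS = (0.22194 − 0.073583) / (1 − 0.073583) = 0.14836 / 0.92642 ≈ 0.1601

PS ≈ 0.160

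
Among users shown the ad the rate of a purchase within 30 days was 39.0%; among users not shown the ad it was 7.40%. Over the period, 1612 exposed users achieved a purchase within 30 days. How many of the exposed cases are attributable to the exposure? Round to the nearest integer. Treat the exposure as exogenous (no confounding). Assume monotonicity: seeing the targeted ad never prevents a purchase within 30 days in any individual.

about 1306 cases

p₁ = 0.39, p₀ = 0.074.
PN = (p₁ − p₀)/p₁ = (0.39 − 0.074) / 0.39 ≈ 0.81026.
Attributable cases ≈ PN × (exposed cases) = 0.81026 × 1612 ≈ 1306.13.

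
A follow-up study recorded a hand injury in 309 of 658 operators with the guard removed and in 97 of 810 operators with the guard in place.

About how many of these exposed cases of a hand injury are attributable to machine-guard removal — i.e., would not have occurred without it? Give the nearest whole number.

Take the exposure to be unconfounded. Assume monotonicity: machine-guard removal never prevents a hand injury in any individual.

p₁ = P(outcome | exposed) = 309/658 = 0.4696
p₀ = P(outcome | unexposed) = 97/810 = 0.11975
PN = (p₁ − p₀)/p₁ = (0.4696 − 0.11975) / 0.4696 ≈ 0.74499.
Attributable cases ≈ PN × (exposed cases) = 0.74499 × 309 ≈ 230.20.

about 230 cases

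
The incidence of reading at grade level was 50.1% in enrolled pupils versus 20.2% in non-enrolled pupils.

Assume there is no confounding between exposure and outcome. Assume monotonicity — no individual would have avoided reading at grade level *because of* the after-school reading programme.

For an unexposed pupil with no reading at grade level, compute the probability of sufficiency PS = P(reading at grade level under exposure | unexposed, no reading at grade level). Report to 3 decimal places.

PS ≈ 0.375

p₁ = 0.501, p₀ = 0.202.
Under exogeneity and monotonicity, PS = (p₁ − p₀) / (1 − p₀).
PS = (0.501 − 0.202) / (1 − 0.202) = 0.299 / 0.798 ≈ 0.3747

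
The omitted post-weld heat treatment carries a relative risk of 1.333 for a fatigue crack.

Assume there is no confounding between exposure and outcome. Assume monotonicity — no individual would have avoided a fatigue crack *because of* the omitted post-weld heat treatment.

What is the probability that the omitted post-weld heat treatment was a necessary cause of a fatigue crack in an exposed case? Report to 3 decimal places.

PN ≈ 0.250

Under exogeneity and monotonicity, PN = (RR − 1) / RR = 1 − 1/RR.
PN = (1.333 − 1) / 1.333 = 0.333 / 1.333 ≈ 0.2498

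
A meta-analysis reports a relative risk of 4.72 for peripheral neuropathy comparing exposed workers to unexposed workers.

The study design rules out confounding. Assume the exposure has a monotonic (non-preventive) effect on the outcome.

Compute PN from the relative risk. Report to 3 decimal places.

PN ≈ 0.788

Under exogeneity and monotonicity, PN = (RR − 1) / RR = 1 − 1/RR.
PN = (4.72 − 1) / 4.72 = 3.72 / 4.72 ≈ 0.7881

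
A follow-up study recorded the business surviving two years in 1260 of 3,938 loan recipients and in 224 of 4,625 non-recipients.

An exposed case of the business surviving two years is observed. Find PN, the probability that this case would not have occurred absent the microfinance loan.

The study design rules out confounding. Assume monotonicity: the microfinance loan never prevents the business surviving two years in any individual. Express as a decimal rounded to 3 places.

PN ≈ 0.849

p₁ = P(outcome | exposed) = 1260/3938 = 0.31996
p₀ = P(outcome | unexposed) = 224/4625 = 0.048432
Under exogeneity and monotonicity, PN = (p₁ − p₀) / p₁.
PN = (0.31996 − 0.048432) / 0.31996 = 0.27153 / 0.31996 ≈ 0.8486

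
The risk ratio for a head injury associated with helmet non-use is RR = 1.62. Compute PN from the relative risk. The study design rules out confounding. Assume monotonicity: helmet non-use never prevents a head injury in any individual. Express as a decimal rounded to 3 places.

Under exogeneity and monotonicity, PN = (RR − 1) / RR = 1 − 1/RR.
PN = (1.62 − 1) / 1.62 = 0.62 / 1.62 ≈ 0.3827

PN ≈ 0.383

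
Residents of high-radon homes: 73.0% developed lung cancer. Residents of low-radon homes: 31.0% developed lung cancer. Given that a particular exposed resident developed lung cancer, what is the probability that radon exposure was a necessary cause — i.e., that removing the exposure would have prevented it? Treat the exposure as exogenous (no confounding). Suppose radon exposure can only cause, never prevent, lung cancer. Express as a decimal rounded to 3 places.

PN ≈ 0.575

p₁ = 0.73, p₀ = 0.31.
Under exogeneity and monotonicity, PN = (p₁ − p₀) / p₁.
PN = (0.73 − 0.31) / 0.73 = 0.42 / 0.73 ≈ 0.5753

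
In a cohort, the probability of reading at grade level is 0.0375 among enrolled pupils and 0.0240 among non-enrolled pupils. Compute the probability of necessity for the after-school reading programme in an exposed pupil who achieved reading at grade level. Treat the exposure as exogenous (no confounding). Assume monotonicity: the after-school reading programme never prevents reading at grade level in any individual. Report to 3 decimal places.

PN ≈ 0.360

Let p₁ = 0.0375, p₀ = 0.024.
Under exogeneity and monotonicity, PN = (p₁ − p₀) / p₁.
PN = (0.0375 − 0.024) / 0.0375 = 0.0135 / 0.0375 ≈ 0.3600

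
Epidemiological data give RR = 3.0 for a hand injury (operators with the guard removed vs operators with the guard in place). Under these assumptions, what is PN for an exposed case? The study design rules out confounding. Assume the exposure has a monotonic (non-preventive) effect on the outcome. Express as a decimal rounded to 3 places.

Under exogeneity and monotonicity, PN = (RR − 1) / RR = 1 − 1/RR.
PN = (3.0 − 1) / 3.0 = 2 / 3.0 ≈ 0.6667

PN ≈ 0.667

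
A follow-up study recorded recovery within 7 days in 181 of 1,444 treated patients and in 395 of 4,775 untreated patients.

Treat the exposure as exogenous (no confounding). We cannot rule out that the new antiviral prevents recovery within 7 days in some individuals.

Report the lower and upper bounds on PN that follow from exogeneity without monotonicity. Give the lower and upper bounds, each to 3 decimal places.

0.340 ≤ PN ≤ 1.000

p₁ = P(outcome | exposed) = 181/1444 = 0.12535
p₀ = P(outcome | unexposed) = 395/4775 = 0.082723
Under exogeneity alone the bounds on PN are max{0,(p₁−p₀)/p₁} ≤ PN ≤ min{1,(1−p₀)/p₁}.
  lower = (p₁ − p₀)/p₁ = 0.042624 / 0.12535 ≈ 0.3400
  upper = min{1, (1 − p₀)/p₁} = 0.91728 / 0.12535 ≈ 7.3179 → capped at 1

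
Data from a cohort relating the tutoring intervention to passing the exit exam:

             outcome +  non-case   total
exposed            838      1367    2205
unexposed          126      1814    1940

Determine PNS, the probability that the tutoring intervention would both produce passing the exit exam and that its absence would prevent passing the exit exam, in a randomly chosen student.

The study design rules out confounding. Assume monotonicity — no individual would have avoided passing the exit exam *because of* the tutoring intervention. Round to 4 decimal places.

PNS ≈ 0.3151

p₁ = P(outcome | exposed) = 838/2205 = 0.38005
p₀ = P(outcome | unexposed) = 126/1940 = 0.064948
Under exogeneity and monotonicity, PNS = p₁ − p₀.
PNS = 0.38005 − 0.064948 = 0.3151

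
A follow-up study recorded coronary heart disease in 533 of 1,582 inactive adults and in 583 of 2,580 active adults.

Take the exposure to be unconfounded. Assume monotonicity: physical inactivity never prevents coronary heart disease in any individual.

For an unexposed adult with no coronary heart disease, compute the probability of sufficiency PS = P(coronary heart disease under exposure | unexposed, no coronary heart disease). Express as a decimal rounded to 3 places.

p₁ = P(outcome | exposed) = 533/1582 = 0.33692
p₀ = P(outcome | unexposed) = 583/2580 = 0.22597
Under exogeneity and monotonicity, PS = (p₁ − p₀) / (1 − p₀).
PS = (0.33692 − 0.22597) / (1 − 0.22597) = 0.11095 / 0.77403 ≈ 0.1433

PS ≈ 0.143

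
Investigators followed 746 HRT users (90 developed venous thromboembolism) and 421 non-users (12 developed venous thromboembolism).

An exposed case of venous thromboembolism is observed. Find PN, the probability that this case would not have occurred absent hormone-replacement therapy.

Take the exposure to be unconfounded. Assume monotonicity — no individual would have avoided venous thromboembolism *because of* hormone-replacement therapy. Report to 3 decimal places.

PN ≈ 0.764

p₁ = P(outcome | exposed) = 90/746 = 0.12064
p₀ = P(outcome | unexposed) = 12/421 = 0.028504
Under exogeneity and monotonicity, PN = (p₁ − p₀) / p₁.
PN = (0.12064 − 0.028504) / 0.12064 = 0.09214 / 0.12064 ≈ 0.7637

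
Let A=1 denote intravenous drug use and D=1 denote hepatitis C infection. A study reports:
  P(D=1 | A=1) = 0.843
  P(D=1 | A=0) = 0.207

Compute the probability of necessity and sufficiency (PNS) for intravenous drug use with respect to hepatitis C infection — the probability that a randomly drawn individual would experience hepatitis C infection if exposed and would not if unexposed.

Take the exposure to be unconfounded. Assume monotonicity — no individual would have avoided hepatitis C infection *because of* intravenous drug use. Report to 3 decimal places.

PNS ≈ 0.636

Let p₁ = 0.843, p₀ = 0.207.
Under exogeneity and monotonicity, PNS = p₁ − p₀.
PNS = 0.843 − 0.207 = 0.636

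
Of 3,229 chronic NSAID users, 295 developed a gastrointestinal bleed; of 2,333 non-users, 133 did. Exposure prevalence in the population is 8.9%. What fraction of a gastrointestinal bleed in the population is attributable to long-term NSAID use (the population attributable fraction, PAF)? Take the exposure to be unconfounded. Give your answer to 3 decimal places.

p₁ = P(outcome | exposed) = 295/3229 = 0.09136
p₀ = P(outcome | unexposed) = 133/2333 = 0.057008
Overall risk P(Y=1) = π·p₁ + (1−π)·p₀ = 0.089×0.09136 + 0.911×0.057008 = 0.060065.
Under exogeneity, PAF = [P(Y=1) − p₀] / P(Y=1).
PAF = (0.060065 − 0.057008) / 0.060065 ≈ 0.0509

PAF ≈ 0.051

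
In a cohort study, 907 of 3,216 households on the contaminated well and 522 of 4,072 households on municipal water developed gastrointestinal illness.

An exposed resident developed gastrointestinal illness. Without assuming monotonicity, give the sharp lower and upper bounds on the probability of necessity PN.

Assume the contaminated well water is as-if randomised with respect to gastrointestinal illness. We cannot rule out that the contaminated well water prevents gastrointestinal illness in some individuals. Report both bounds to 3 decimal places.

0.545 ≤ PN ≤ 1.000

p₁ = P(outcome | exposed) = 907/3216 = 0.28203
p₀ = P(outcome | unexposed) = 522/4072 = 0.12819
Under exogeneity alone the bounds on PN are max{0,(p₁−p₀)/p₁} ≤ PN ≤ min{1,(1−p₀)/p₁}.
  lower = (p₁ − p₀)/p₁ = 0.15383 / 0.28203 ≈ 0.5455
  upper = min{1, (1 − p₀)/p₁} = 0.87181 / 0.28203 ≈ 3.0912 → capped at 1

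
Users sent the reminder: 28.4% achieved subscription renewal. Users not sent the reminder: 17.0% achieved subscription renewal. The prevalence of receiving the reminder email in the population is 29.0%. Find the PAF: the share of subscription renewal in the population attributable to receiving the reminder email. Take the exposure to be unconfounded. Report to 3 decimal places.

p₁ = 0.284, p₀ = 0.17.
Overall risk P(Y=1) = π·p₁ + (1−π)·p₀ = 0.29×0.284 + 0.71×0.17 = 0.20306.
Under exogeneity, PAF = [P(Y=1) − p₀] / P(Y=1).
PAF = (0.20306 − 0.17) / 0.20306 ≈ 0.1628

PAF ≈ 0.163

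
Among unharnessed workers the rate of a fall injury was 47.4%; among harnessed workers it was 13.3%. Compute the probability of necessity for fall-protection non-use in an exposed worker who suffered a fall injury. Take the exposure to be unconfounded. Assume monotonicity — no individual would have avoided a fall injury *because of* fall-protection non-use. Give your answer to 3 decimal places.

p₁ = 0.474, p₀ = 0.133.
Under exogeneity and monotonicity, PN = (p₁ − p₀) / p₁.
PN = (0.474 − 0.133) / 0.474 = 0.341 / 0.474 ≈ 0.7194

PN ≈ 0.719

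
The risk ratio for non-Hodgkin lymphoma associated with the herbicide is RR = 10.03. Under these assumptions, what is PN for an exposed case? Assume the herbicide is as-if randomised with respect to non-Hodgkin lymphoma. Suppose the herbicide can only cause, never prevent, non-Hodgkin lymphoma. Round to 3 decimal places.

PN ≈ 0.900

Under exogeneity and monotonicity, PN = (RR − 1) / RR = 1 − 1/RR.
PN = (10.03 − 1) / 10.03 = 9.03 / 10.03 ≈ 0.9003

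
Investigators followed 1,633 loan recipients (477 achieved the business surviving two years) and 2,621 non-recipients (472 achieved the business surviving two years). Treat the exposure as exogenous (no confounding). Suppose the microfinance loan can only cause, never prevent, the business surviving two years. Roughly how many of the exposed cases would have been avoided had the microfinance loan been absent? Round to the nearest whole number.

p₁ = P(outcome | exposed) = 477/1633 = 0.2921
p₀ = P(outcome | unexposed) = 472/2621 = 0.18008
PN = (p₁ − p₀)/p₁ = (0.2921 − 0.18008) / 0.2921 ≈ 0.38349.
Attributable cases ≈ PN × (exposed cases) = 0.38349 × 477 ≈ 182.92.

about 183 cases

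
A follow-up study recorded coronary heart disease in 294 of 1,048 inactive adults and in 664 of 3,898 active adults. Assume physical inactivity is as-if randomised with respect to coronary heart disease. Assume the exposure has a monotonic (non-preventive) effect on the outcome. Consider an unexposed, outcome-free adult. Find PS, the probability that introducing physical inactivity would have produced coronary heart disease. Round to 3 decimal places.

p₁ = P(outcome | exposed) = 294/1048 = 0.28053
p₀ = P(outcome | unexposed) = 664/3898 = 0.17034
Under exogeneity and monotonicity, PS = (p₁ − p₀) / (1 − p₀).
PS = (0.28053 − 0.17034) / (1 − 0.17034) = 0.11019 / 0.82966 ≈ 0.1328

PS ≈ 0.133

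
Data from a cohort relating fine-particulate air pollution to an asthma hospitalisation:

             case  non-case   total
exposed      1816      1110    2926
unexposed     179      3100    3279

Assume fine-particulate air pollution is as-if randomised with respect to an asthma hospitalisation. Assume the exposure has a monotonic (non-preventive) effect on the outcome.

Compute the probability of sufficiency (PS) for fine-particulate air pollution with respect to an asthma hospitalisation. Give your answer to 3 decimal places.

p₁ = P(outcome | exposed) = 1816/2926 = 0.62064
p₀ = P(outcome | unexposed) = 179/3279 = 0.05459
Under exogeneity and monotonicity, PS = (p₁ − p₀)/(1 − p₀).
PS = (0.62064 − 0.05459) / 0.94541 ≈ 0.5987

PS ≈ 0.599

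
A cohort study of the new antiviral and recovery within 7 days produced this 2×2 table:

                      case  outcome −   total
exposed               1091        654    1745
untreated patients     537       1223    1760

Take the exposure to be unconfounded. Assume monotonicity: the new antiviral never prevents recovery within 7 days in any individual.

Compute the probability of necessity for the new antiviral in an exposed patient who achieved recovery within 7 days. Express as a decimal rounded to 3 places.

p₁ = P(outcome | exposed) = 1091/1745 = 0.62521
p₀ = P(outcome | unexposed) = 537/1760 = 0.30511
Under exogeneity and monotonicity, PN = (p₁ − p₀) / p₁.
PN = (0.62521 − 0.30511) / 0.62521 = 0.3201 / 0.62521 ≈ 0.5120

PN ≈ 0.512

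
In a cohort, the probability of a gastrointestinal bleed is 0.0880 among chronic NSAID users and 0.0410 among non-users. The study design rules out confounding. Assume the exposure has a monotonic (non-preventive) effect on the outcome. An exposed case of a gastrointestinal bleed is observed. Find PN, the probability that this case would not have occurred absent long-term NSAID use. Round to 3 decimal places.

Let p₁ = 0.088, p₀ = 0.041.
Under exogeneity and monotonicity, PN = (p₁ − p₀) / p₁.
PN = (0.088 − 0.041) / 0.088 = 0.047 / 0.088 ≈ 0.5341

PN ≈ 0.534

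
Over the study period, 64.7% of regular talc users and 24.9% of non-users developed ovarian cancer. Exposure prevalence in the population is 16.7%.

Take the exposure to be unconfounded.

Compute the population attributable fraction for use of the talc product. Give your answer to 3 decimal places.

p₁ = 0.647, p₀ = 0.249.
Overall risk P(Y=1) = π·p₁ + (1−π)·p₀ = 0.167×0.647 + 0.833×0.249 = 0.31547.
Under exogeneity, PAF = [P(Y=1) − p₀] / P(Y=1).
PAF = (0.31547 − 0.249) / 0.31547 ≈ 0.2107

PAF ≈ 0.211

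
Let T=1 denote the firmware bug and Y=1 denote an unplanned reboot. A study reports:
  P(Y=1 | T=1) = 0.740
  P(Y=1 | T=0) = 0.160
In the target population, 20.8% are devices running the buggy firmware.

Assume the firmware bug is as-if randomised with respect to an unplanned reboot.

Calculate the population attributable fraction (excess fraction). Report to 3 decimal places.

PAF ≈ 0.430

Let p₁ = 0.74, p₀ = 0.16.
Overall risk P(Y=1) = π·p₁ + (1−π)·p₀ = 0.208×0.74 + 0.792×0.16 = 0.28064.
Under exogeneity, PAF = [P(Y=1) − p₀] / P(Y=1).
PAF = (0.28064 − 0.16) / 0.28064 ≈ 0.4299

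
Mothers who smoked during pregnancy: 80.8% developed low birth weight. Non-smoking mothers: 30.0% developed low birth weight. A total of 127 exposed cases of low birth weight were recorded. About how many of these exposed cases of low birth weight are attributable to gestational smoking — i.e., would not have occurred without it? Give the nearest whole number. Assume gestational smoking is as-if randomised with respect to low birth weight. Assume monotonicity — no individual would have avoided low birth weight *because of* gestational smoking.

about 80 cases

p₁ = 0.808, p₀ = 0.3.
PN = (p₁ − p₀)/p₁ = (0.808 − 0.3) / 0.808 ≈ 0.62871.
Attributable cases ≈ PN × (exposed cases) = 0.62871 × 127 ≈ 79.85.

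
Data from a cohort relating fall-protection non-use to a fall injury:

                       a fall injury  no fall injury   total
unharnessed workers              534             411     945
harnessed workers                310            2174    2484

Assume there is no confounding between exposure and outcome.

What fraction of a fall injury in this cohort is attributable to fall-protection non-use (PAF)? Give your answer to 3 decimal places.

PAF ≈ 0.493

p₁ = P(outcome | exposed) = 534/945 = 0.56508
p₀ = P(outcome | unexposed) = 310/2484 = 0.1248
Exposure prevalence π = 945/3429 = 0.27559; overall risk P(Y=1) = 0.24614.
Under exogeneity, PAF = [P(Y=1) − p₀]/P(Y=1).
PAF = (0.24614 − 0.1248) / 0.24614 ≈ 0.4930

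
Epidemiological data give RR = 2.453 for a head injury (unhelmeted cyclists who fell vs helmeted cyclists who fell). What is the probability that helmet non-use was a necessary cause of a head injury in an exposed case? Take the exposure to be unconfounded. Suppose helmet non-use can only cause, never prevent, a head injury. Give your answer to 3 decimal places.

Under exogeneity and monotonicity, PN = (RR − 1) / RR = 1 − 1/RR.
PN = (2.453 − 1) / 2.453 = 1.453 / 2.453 ≈ 0.5923

PN ≈ 0.592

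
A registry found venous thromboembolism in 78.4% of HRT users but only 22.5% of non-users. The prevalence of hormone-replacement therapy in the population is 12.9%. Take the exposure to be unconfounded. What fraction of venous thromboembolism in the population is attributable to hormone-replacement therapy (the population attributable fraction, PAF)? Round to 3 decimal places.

p₁ = 0.784, p₀ = 0.225.
Overall risk P(Y=1) = π·p₁ + (1−π)·p₀ = 0.129×0.784 + 0.871×0.225 = 0.29711.
Under exogeneity, PAF = [P(Y=1) − p₀] / P(Y=1).
PAF = (0.29711 − 0.225) / 0.29711 ≈ 0.2427

PAF ≈ 0.243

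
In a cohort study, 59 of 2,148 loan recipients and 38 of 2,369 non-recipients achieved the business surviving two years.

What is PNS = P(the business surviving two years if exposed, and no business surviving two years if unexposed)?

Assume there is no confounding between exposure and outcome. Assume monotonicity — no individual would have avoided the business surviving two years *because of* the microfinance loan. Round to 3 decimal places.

PNS ≈ 0.011

p₁ = P(outcome | exposed) = 59/2148 = 0.027467
p₀ = P(outcome | unexposed) = 38/2369 = 0.016041
Under exogeneity and monotonicity, PNS = p₁ − p₀.
PNS = 0.027467 − 0.016041 = 0.011427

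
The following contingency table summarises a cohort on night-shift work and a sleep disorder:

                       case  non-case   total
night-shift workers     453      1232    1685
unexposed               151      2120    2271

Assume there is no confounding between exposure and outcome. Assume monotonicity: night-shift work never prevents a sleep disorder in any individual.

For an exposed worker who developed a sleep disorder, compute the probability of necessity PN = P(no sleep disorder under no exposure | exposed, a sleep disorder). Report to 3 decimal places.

p₁ = P(outcome | exposed) = 453/1685 = 0.26884
p₀ = P(outcome | unexposed) = 151/2271 = 0.066491
Under exogeneity and monotonicity, PN = (p₁ − p₀)/p₁.
PN = (0.26884 − 0.066491) / 0.26884 ≈ 0.7527

PN ≈ 0.753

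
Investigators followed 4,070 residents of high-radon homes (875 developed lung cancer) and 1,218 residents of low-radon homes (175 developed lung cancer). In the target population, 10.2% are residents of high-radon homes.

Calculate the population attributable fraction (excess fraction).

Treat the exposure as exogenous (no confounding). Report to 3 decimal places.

PAF ≈ 0.048

p₁ = P(outcome | exposed) = 875/4070 = 0.21499
p₀ = P(outcome | unexposed) = 175/1218 = 0.14368
Overall risk P(Y=1) = π·p₁ + (1−π)·p₀ = 0.102×0.21499 + 0.898×0.14368 = 0.15095.
Under exogeneity, PAF = [P(Y=1) − p₀] / P(Y=1).
PAF = (0.15095 − 0.14368) / 0.15095 ≈ 0.0482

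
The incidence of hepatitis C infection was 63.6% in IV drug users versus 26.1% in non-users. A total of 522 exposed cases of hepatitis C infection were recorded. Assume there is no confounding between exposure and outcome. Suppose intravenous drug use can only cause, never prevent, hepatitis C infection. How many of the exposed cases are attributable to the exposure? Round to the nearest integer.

about 308 cases

p₁ = 0.636, p₀ = 0.261.
PN = (p₁ − p₀)/p₁ = (0.636 − 0.261) / 0.636 ≈ 0.58962.
Attributable cases ≈ PN × (exposed cases) = 0.58962 × 522 ≈ 307.78.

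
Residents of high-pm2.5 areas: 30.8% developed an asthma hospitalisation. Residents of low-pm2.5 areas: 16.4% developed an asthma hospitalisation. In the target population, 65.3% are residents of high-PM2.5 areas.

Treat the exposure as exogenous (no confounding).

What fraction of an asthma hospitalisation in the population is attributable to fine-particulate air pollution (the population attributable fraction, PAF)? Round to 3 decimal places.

PAF ≈ 0.364

p₁ = 0.308, p₀ = 0.164.
Overall risk P(Y=1) = π·p₁ + (1−π)·p₀ = 0.653×0.308 + 0.347×0.164 = 0.25803.
Under exogeneity, PAF = [P(Y=1) − p₀] / P(Y=1).
PAF = (0.25803 − 0.164) / 0.25803 ≈ 0.3644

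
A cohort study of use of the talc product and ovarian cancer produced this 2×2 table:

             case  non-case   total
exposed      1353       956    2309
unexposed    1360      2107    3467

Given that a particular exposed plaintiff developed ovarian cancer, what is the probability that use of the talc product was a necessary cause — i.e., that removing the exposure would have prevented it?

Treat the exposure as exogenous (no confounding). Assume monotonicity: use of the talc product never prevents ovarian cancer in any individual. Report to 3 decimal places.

p₁ = P(outcome | exposed) = 1353/2309 = 0.58597
p₀ = P(outcome | unexposed) = 1360/3467 = 0.39227
Under exogeneity and monotonicity, PN = (p₁ − p₀) / p₁.
PN = (0.58597 − 0.39227) / 0.58597 = 0.1937 / 0.58597 ≈ 0.3306

PN ≈ 0.331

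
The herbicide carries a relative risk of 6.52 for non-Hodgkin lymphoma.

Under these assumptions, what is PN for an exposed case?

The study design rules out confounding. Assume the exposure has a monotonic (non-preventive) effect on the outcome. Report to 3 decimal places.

Under exogeneity and monotonicity, PN = (RR − 1) / RR = 1 − 1/RR.
PN = (6.52 − 1) / 6.52 = 5.52 / 6.52 ≈ 0.8466

PN ≈ 0.847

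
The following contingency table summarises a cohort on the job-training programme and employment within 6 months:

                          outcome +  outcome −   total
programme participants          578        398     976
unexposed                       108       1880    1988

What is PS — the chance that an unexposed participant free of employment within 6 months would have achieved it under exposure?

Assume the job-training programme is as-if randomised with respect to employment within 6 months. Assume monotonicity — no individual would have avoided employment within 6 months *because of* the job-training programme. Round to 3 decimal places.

PS ≈ 0.569

p₁ = P(outcome | exposed) = 578/976 = 0.59221
p₀ = P(outcome | unexposed) = 108/1988 = 0.054326
Under exogeneity and monotonicity, PS = (p₁ − p₀)/(1 − p₀).
PS = (0.59221 − 0.054326) / 0.94567 ≈ 0.5688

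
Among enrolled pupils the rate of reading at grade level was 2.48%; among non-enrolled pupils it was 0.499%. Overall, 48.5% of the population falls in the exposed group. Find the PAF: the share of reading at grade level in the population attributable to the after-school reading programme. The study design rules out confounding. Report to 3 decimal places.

p₁ = 0.0248, p₀ = 0.00499.
Overall risk P(Y=1) = π·p₁ + (1−π)·p₀ = 0.485×0.0248 + 0.515×0.00499 = 0.014598.
Under exogeneity, PAF = [P(Y=1) − p₀] / P(Y=1).
PAF = (0.014598 − 0.00499) / 0.014598 ≈ 0.6582

PAF ≈ 0.658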